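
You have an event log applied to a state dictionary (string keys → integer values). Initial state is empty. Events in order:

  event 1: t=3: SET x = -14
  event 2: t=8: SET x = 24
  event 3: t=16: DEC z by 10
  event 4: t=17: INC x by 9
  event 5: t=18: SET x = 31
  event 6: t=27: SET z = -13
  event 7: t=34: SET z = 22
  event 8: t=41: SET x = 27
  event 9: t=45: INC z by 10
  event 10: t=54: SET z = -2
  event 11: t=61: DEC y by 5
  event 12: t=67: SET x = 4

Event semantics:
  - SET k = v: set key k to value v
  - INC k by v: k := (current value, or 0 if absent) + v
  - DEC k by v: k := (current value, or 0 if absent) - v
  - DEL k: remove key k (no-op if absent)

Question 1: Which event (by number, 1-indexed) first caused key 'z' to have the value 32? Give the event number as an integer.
Looking for first event where z becomes 32:
  event 3: z = -10
  event 4: z = -10
  event 5: z = -10
  event 6: z = -13
  event 7: z = 22
  event 8: z = 22
  event 9: z 22 -> 32  <-- first match

Answer: 9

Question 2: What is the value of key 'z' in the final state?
Answer: -2

Derivation:
Track key 'z' through all 12 events:
  event 1 (t=3: SET x = -14): z unchanged
  event 2 (t=8: SET x = 24): z unchanged
  event 3 (t=16: DEC z by 10): z (absent) -> -10
  event 4 (t=17: INC x by 9): z unchanged
  event 5 (t=18: SET x = 31): z unchanged
  event 6 (t=27: SET z = -13): z -10 -> -13
  event 7 (t=34: SET z = 22): z -13 -> 22
  event 8 (t=41: SET x = 27): z unchanged
  event 9 (t=45: INC z by 10): z 22 -> 32
  event 10 (t=54: SET z = -2): z 32 -> -2
  event 11 (t=61: DEC y by 5): z unchanged
  event 12 (t=67: SET x = 4): z unchanged
Final: z = -2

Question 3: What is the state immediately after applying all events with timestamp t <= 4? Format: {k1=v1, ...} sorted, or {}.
Answer: {x=-14}

Derivation:
Apply events with t <= 4 (1 events):
  after event 1 (t=3: SET x = -14): {x=-14}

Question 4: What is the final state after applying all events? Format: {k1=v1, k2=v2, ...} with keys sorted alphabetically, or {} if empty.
Answer: {x=4, y=-5, z=-2}

Derivation:
  after event 1 (t=3: SET x = -14): {x=-14}
  after event 2 (t=8: SET x = 24): {x=24}
  after event 3 (t=16: DEC z by 10): {x=24, z=-10}
  after event 4 (t=17: INC x by 9): {x=33, z=-10}
  after event 5 (t=18: SET x = 31): {x=31, z=-10}
  after event 6 (t=27: SET z = -13): {x=31, z=-13}
  after event 7 (t=34: SET z = 22): {x=31, z=22}
  after event 8 (t=41: SET x = 27): {x=27, z=22}
  after event 9 (t=45: INC z by 10): {x=27, z=32}
  after event 10 (t=54: SET z = -2): {x=27, z=-2}
  after event 11 (t=61: DEC y by 5): {x=27, y=-5, z=-2}
  after event 12 (t=67: SET x = 4): {x=4, y=-5, z=-2}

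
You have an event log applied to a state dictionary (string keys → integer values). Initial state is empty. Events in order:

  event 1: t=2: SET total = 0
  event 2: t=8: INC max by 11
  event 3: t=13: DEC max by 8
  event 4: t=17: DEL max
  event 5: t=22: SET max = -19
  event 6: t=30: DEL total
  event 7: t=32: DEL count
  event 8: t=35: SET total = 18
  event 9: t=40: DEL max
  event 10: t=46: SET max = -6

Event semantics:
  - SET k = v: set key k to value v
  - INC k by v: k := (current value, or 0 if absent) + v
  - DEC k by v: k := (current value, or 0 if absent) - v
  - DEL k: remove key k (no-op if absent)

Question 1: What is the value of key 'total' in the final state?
Track key 'total' through all 10 events:
  event 1 (t=2: SET total = 0): total (absent) -> 0
  event 2 (t=8: INC max by 11): total unchanged
  event 3 (t=13: DEC max by 8): total unchanged
  event 4 (t=17: DEL max): total unchanged
  event 5 (t=22: SET max = -19): total unchanged
  event 6 (t=30: DEL total): total 0 -> (absent)
  event 7 (t=32: DEL count): total unchanged
  event 8 (t=35: SET total = 18): total (absent) -> 18
  event 9 (t=40: DEL max): total unchanged
  event 10 (t=46: SET max = -6): total unchanged
Final: total = 18

Answer: 18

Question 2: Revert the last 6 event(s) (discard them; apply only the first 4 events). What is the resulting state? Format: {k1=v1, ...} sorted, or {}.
Answer: {total=0}

Derivation:
Keep first 4 events (discard last 6):
  after event 1 (t=2: SET total = 0): {total=0}
  after event 2 (t=8: INC max by 11): {max=11, total=0}
  after event 3 (t=13: DEC max by 8): {max=3, total=0}
  after event 4 (t=17: DEL max): {total=0}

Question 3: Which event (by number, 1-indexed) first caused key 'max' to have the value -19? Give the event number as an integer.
Looking for first event where max becomes -19:
  event 2: max = 11
  event 3: max = 3
  event 4: max = (absent)
  event 5: max (absent) -> -19  <-- first match

Answer: 5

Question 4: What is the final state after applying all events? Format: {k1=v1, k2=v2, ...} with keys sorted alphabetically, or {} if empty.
  after event 1 (t=2: SET total = 0): {total=0}
  after event 2 (t=8: INC max by 11): {max=11, total=0}
  after event 3 (t=13: DEC max by 8): {max=3, total=0}
  after event 4 (t=17: DEL max): {total=0}
  after event 5 (t=22: SET max = -19): {max=-19, total=0}
  after event 6 (t=30: DEL total): {max=-19}
  after event 7 (t=32: DEL count): {max=-19}
  after event 8 (t=35: SET total = 18): {max=-19, total=18}
  after event 9 (t=40: DEL max): {total=18}
  after event 10 (t=46: SET max = -6): {max=-6, total=18}

Answer: {max=-6, total=18}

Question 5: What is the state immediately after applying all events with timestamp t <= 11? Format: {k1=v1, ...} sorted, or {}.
Answer: {max=11, total=0}

Derivation:
Apply events with t <= 11 (2 events):
  after event 1 (t=2: SET total = 0): {total=0}
  after event 2 (t=8: INC max by 11): {max=11, total=0}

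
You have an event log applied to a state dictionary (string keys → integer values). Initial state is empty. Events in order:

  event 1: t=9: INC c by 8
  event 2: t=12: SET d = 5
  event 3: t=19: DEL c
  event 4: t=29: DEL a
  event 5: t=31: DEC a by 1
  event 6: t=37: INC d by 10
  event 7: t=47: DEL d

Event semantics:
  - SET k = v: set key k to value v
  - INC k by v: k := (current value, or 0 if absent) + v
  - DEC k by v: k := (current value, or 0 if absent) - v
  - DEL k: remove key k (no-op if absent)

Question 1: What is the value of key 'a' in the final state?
Track key 'a' through all 7 events:
  event 1 (t=9: INC c by 8): a unchanged
  event 2 (t=12: SET d = 5): a unchanged
  event 3 (t=19: DEL c): a unchanged
  event 4 (t=29: DEL a): a (absent) -> (absent)
  event 5 (t=31: DEC a by 1): a (absent) -> -1
  event 6 (t=37: INC d by 10): a unchanged
  event 7 (t=47: DEL d): a unchanged
Final: a = -1

Answer: -1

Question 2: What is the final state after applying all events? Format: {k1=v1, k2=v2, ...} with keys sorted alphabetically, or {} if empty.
Answer: {a=-1}

Derivation:
  after event 1 (t=9: INC c by 8): {c=8}
  after event 2 (t=12: SET d = 5): {c=8, d=5}
  after event 3 (t=19: DEL c): {d=5}
  after event 4 (t=29: DEL a): {d=5}
  after event 5 (t=31: DEC a by 1): {a=-1, d=5}
  after event 6 (t=37: INC d by 10): {a=-1, d=15}
  after event 7 (t=47: DEL d): {a=-1}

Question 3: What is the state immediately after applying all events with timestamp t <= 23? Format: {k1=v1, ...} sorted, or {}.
Apply events with t <= 23 (3 events):
  after event 1 (t=9: INC c by 8): {c=8}
  after event 2 (t=12: SET d = 5): {c=8, d=5}
  after event 3 (t=19: DEL c): {d=5}

Answer: {d=5}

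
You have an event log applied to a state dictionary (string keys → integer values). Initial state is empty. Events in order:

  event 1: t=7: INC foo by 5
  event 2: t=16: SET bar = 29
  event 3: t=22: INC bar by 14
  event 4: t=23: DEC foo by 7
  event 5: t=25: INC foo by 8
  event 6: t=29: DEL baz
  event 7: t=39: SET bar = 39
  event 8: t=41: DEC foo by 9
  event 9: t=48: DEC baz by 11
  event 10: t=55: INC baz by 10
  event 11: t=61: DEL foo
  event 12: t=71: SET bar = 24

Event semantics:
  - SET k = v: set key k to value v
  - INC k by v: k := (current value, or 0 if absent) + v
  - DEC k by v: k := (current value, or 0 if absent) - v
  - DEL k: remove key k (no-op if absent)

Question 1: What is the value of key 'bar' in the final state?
Answer: 24

Derivation:
Track key 'bar' through all 12 events:
  event 1 (t=7: INC foo by 5): bar unchanged
  event 2 (t=16: SET bar = 29): bar (absent) -> 29
  event 3 (t=22: INC bar by 14): bar 29 -> 43
  event 4 (t=23: DEC foo by 7): bar unchanged
  event 5 (t=25: INC foo by 8): bar unchanged
  event 6 (t=29: DEL baz): bar unchanged
  event 7 (t=39: SET bar = 39): bar 43 -> 39
  event 8 (t=41: DEC foo by 9): bar unchanged
  event 9 (t=48: DEC baz by 11): bar unchanged
  event 10 (t=55: INC baz by 10): bar unchanged
  event 11 (t=61: DEL foo): bar unchanged
  event 12 (t=71: SET bar = 24): bar 39 -> 24
Final: bar = 24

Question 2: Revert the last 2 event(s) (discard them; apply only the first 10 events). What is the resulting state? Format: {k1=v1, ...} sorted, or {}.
Keep first 10 events (discard last 2):
  after event 1 (t=7: INC foo by 5): {foo=5}
  after event 2 (t=16: SET bar = 29): {bar=29, foo=5}
  after event 3 (t=22: INC bar by 14): {bar=43, foo=5}
  after event 4 (t=23: DEC foo by 7): {bar=43, foo=-2}
  after event 5 (t=25: INC foo by 8): {bar=43, foo=6}
  after event 6 (t=29: DEL baz): {bar=43, foo=6}
  after event 7 (t=39: SET bar = 39): {bar=39, foo=6}
  after event 8 (t=41: DEC foo by 9): {bar=39, foo=-3}
  after event 9 (t=48: DEC baz by 11): {bar=39, baz=-11, foo=-3}
  after event 10 (t=55: INC baz by 10): {bar=39, baz=-1, foo=-3}

Answer: {bar=39, baz=-1, foo=-3}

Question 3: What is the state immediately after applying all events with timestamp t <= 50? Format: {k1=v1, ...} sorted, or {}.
Apply events with t <= 50 (9 events):
  after event 1 (t=7: INC foo by 5): {foo=5}
  after event 2 (t=16: SET bar = 29): {bar=29, foo=5}
  after event 3 (t=22: INC bar by 14): {bar=43, foo=5}
  after event 4 (t=23: DEC foo by 7): {bar=43, foo=-2}
  after event 5 (t=25: INC foo by 8): {bar=43, foo=6}
  after event 6 (t=29: DEL baz): {bar=43, foo=6}
  after event 7 (t=39: SET bar = 39): {bar=39, foo=6}
  after event 8 (t=41: DEC foo by 9): {bar=39, foo=-3}
  after event 9 (t=48: DEC baz by 11): {bar=39, baz=-11, foo=-3}

Answer: {bar=39, baz=-11, foo=-3}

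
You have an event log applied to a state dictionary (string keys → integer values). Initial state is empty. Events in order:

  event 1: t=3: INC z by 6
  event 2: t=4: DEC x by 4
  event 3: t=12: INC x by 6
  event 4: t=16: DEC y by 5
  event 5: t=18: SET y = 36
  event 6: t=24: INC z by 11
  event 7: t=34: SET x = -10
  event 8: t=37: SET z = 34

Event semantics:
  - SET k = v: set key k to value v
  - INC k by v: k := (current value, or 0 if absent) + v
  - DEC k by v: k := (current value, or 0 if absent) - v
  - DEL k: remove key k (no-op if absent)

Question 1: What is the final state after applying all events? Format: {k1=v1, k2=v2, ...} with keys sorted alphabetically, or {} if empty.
Answer: {x=-10, y=36, z=34}

Derivation:
  after event 1 (t=3: INC z by 6): {z=6}
  after event 2 (t=4: DEC x by 4): {x=-4, z=6}
  after event 3 (t=12: INC x by 6): {x=2, z=6}
  after event 4 (t=16: DEC y by 5): {x=2, y=-5, z=6}
  after event 5 (t=18: SET y = 36): {x=2, y=36, z=6}
  after event 6 (t=24: INC z by 11): {x=2, y=36, z=17}
  after event 7 (t=34: SET x = -10): {x=-10, y=36, z=17}
  after event 8 (t=37: SET z = 34): {x=-10, y=36, z=34}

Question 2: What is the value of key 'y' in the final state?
Track key 'y' through all 8 events:
  event 1 (t=3: INC z by 6): y unchanged
  event 2 (t=4: DEC x by 4): y unchanged
  event 3 (t=12: INC x by 6): y unchanged
  event 4 (t=16: DEC y by 5): y (absent) -> -5
  event 5 (t=18: SET y = 36): y -5 -> 36
  event 6 (t=24: INC z by 11): y unchanged
  event 7 (t=34: SET x = -10): y unchanged
  event 8 (t=37: SET z = 34): y unchanged
Final: y = 36

Answer: 36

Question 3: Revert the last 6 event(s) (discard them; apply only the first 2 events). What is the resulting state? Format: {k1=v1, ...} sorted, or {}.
Answer: {x=-4, z=6}

Derivation:
Keep first 2 events (discard last 6):
  after event 1 (t=3: INC z by 6): {z=6}
  after event 2 (t=4: DEC x by 4): {x=-4, z=6}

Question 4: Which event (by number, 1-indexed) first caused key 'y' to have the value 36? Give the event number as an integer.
Looking for first event where y becomes 36:
  event 4: y = -5
  event 5: y -5 -> 36  <-- first match

Answer: 5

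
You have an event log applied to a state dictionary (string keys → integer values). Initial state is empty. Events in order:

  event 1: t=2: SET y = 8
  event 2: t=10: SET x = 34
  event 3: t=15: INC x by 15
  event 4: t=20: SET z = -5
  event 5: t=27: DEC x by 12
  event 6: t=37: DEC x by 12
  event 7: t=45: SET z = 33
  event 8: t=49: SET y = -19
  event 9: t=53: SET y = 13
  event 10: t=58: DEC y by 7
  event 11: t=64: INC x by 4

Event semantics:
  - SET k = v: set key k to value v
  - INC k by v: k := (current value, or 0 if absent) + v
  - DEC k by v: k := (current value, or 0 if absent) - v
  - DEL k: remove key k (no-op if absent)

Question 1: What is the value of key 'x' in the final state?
Track key 'x' through all 11 events:
  event 1 (t=2: SET y = 8): x unchanged
  event 2 (t=10: SET x = 34): x (absent) -> 34
  event 3 (t=15: INC x by 15): x 34 -> 49
  event 4 (t=20: SET z = -5): x unchanged
  event 5 (t=27: DEC x by 12): x 49 -> 37
  event 6 (t=37: DEC x by 12): x 37 -> 25
  event 7 (t=45: SET z = 33): x unchanged
  event 8 (t=49: SET y = -19): x unchanged
  event 9 (t=53: SET y = 13): x unchanged
  event 10 (t=58: DEC y by 7): x unchanged
  event 11 (t=64: INC x by 4): x 25 -> 29
Final: x = 29

Answer: 29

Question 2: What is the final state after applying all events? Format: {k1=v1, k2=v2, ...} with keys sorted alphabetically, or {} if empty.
  after event 1 (t=2: SET y = 8): {y=8}
  after event 2 (t=10: SET x = 34): {x=34, y=8}
  after event 3 (t=15: INC x by 15): {x=49, y=8}
  after event 4 (t=20: SET z = -5): {x=49, y=8, z=-5}
  after event 5 (t=27: DEC x by 12): {x=37, y=8, z=-5}
  after event 6 (t=37: DEC x by 12): {x=25, y=8, z=-5}
  after event 7 (t=45: SET z = 33): {x=25, y=8, z=33}
  after event 8 (t=49: SET y = -19): {x=25, y=-19, z=33}
  after event 9 (t=53: SET y = 13): {x=25, y=13, z=33}
  after event 10 (t=58: DEC y by 7): {x=25, y=6, z=33}
  after event 11 (t=64: INC x by 4): {x=29, y=6, z=33}

Answer: {x=29, y=6, z=33}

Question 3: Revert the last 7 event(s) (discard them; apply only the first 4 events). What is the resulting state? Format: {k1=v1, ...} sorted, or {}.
Answer: {x=49, y=8, z=-5}

Derivation:
Keep first 4 events (discard last 7):
  after event 1 (t=2: SET y = 8): {y=8}
  after event 2 (t=10: SET x = 34): {x=34, y=8}
  after event 3 (t=15: INC x by 15): {x=49, y=8}
  after event 4 (t=20: SET z = -5): {x=49, y=8, z=-5}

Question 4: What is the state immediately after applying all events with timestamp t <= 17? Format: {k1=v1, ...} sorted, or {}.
Answer: {x=49, y=8}

Derivation:
Apply events with t <= 17 (3 events):
  after event 1 (t=2: SET y = 8): {y=8}
  after event 2 (t=10: SET x = 34): {x=34, y=8}
  after event 3 (t=15: INC x by 15): {x=49, y=8}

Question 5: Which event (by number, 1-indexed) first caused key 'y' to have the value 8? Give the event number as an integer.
Answer: 1

Derivation:
Looking for first event where y becomes 8:
  event 1: y (absent) -> 8  <-- first match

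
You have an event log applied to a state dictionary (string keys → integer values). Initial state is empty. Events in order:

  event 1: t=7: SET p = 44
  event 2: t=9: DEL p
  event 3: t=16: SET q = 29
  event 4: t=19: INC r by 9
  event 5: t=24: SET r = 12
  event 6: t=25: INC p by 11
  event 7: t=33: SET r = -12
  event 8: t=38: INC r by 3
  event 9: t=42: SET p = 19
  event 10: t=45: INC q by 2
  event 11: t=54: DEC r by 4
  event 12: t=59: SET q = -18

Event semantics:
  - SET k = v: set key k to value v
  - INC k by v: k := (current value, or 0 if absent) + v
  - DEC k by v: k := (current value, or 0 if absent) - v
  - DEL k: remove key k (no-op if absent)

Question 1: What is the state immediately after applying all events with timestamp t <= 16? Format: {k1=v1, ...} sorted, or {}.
Answer: {q=29}

Derivation:
Apply events with t <= 16 (3 events):
  after event 1 (t=7: SET p = 44): {p=44}
  after event 2 (t=9: DEL p): {}
  after event 3 (t=16: SET q = 29): {q=29}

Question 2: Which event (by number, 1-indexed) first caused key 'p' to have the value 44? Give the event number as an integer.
Looking for first event where p becomes 44:
  event 1: p (absent) -> 44  <-- first match

Answer: 1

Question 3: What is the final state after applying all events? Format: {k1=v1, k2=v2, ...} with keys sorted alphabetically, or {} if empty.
  after event 1 (t=7: SET p = 44): {p=44}
  after event 2 (t=9: DEL p): {}
  after event 3 (t=16: SET q = 29): {q=29}
  after event 4 (t=19: INC r by 9): {q=29, r=9}
  after event 5 (t=24: SET r = 12): {q=29, r=12}
  after event 6 (t=25: INC p by 11): {p=11, q=29, r=12}
  after event 7 (t=33: SET r = -12): {p=11, q=29, r=-12}
  after event 8 (t=38: INC r by 3): {p=11, q=29, r=-9}
  after event 9 (t=42: SET p = 19): {p=19, q=29, r=-9}
  after event 10 (t=45: INC q by 2): {p=19, q=31, r=-9}
  after event 11 (t=54: DEC r by 4): {p=19, q=31, r=-13}
  after event 12 (t=59: SET q = -18): {p=19, q=-18, r=-13}

Answer: {p=19, q=-18, r=-13}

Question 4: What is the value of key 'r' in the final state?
Answer: -13

Derivation:
Track key 'r' through all 12 events:
  event 1 (t=7: SET p = 44): r unchanged
  event 2 (t=9: DEL p): r unchanged
  event 3 (t=16: SET q = 29): r unchanged
  event 4 (t=19: INC r by 9): r (absent) -> 9
  event 5 (t=24: SET r = 12): r 9 -> 12
  event 6 (t=25: INC p by 11): r unchanged
  event 7 (t=33: SET r = -12): r 12 -> -12
  event 8 (t=38: INC r by 3): r -12 -> -9
  event 9 (t=42: SET p = 19): r unchanged
  event 10 (t=45: INC q by 2): r unchanged
  event 11 (t=54: DEC r by 4): r -9 -> -13
  event 12 (t=59: SET q = -18): r unchanged
Final: r = -13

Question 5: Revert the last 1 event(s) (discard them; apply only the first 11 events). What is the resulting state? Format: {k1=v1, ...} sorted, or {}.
Keep first 11 events (discard last 1):
  after event 1 (t=7: SET p = 44): {p=44}
  after event 2 (t=9: DEL p): {}
  after event 3 (t=16: SET q = 29): {q=29}
  after event 4 (t=19: INC r by 9): {q=29, r=9}
  after event 5 (t=24: SET r = 12): {q=29, r=12}
  after event 6 (t=25: INC p by 11): {p=11, q=29, r=12}
  after event 7 (t=33: SET r = -12): {p=11, q=29, r=-12}
  after event 8 (t=38: INC r by 3): {p=11, q=29, r=-9}
  after event 9 (t=42: SET p = 19): {p=19, q=29, r=-9}
  after event 10 (t=45: INC q by 2): {p=19, q=31, r=-9}
  after event 11 (t=54: DEC r by 4): {p=19, q=31, r=-13}

Answer: {p=19, q=31, r=-13}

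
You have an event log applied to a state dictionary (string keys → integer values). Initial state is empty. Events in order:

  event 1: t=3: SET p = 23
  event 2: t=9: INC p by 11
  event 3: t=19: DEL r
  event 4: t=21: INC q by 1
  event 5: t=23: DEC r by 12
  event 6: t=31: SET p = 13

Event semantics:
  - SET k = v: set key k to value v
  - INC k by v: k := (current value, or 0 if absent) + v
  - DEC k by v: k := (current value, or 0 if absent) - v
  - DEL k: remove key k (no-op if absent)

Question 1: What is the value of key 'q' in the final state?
Track key 'q' through all 6 events:
  event 1 (t=3: SET p = 23): q unchanged
  event 2 (t=9: INC p by 11): q unchanged
  event 3 (t=19: DEL r): q unchanged
  event 4 (t=21: INC q by 1): q (absent) -> 1
  event 5 (t=23: DEC r by 12): q unchanged
  event 6 (t=31: SET p = 13): q unchanged
Final: q = 1

Answer: 1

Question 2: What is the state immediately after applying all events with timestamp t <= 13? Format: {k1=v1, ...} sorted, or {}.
Answer: {p=34}

Derivation:
Apply events with t <= 13 (2 events):
  after event 1 (t=3: SET p = 23): {p=23}
  after event 2 (t=9: INC p by 11): {p=34}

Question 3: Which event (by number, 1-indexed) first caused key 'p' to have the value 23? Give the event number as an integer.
Answer: 1

Derivation:
Looking for first event where p becomes 23:
  event 1: p (absent) -> 23  <-- first match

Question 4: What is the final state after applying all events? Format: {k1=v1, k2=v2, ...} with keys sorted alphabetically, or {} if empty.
Answer: {p=13, q=1, r=-12}

Derivation:
  after event 1 (t=3: SET p = 23): {p=23}
  after event 2 (t=9: INC p by 11): {p=34}
  after event 3 (t=19: DEL r): {p=34}
  after event 4 (t=21: INC q by 1): {p=34, q=1}
  after event 5 (t=23: DEC r by 12): {p=34, q=1, r=-12}
  after event 6 (t=31: SET p = 13): {p=13, q=1, r=-12}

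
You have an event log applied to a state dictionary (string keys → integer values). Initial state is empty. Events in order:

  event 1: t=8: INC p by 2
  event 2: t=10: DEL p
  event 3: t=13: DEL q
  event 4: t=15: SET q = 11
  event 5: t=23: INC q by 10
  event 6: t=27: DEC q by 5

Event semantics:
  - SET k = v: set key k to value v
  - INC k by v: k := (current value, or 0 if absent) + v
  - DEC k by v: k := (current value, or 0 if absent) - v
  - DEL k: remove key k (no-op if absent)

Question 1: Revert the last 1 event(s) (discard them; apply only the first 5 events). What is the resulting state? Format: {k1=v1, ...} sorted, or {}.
Keep first 5 events (discard last 1):
  after event 1 (t=8: INC p by 2): {p=2}
  after event 2 (t=10: DEL p): {}
  after event 3 (t=13: DEL q): {}
  after event 4 (t=15: SET q = 11): {q=11}
  after event 5 (t=23: INC q by 10): {q=21}

Answer: {q=21}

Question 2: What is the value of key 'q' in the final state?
Track key 'q' through all 6 events:
  event 1 (t=8: INC p by 2): q unchanged
  event 2 (t=10: DEL p): q unchanged
  event 3 (t=13: DEL q): q (absent) -> (absent)
  event 4 (t=15: SET q = 11): q (absent) -> 11
  event 5 (t=23: INC q by 10): q 11 -> 21
  event 6 (t=27: DEC q by 5): q 21 -> 16
Final: q = 16

Answer: 16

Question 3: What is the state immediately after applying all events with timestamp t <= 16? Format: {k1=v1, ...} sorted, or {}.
Apply events with t <= 16 (4 events):
  after event 1 (t=8: INC p by 2): {p=2}
  after event 2 (t=10: DEL p): {}
  after event 3 (t=13: DEL q): {}
  after event 4 (t=15: SET q = 11): {q=11}

Answer: {q=11}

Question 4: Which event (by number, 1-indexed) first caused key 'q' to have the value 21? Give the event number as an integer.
Answer: 5

Derivation:
Looking for first event where q becomes 21:
  event 4: q = 11
  event 5: q 11 -> 21  <-- first match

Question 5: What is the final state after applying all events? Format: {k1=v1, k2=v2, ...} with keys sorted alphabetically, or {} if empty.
Answer: {q=16}

Derivation:
  after event 1 (t=8: INC p by 2): {p=2}
  after event 2 (t=10: DEL p): {}
  after event 3 (t=13: DEL q): {}
  after event 4 (t=15: SET q = 11): {q=11}
  after event 5 (t=23: INC q by 10): {q=21}
  after event 6 (t=27: DEC q by 5): {q=16}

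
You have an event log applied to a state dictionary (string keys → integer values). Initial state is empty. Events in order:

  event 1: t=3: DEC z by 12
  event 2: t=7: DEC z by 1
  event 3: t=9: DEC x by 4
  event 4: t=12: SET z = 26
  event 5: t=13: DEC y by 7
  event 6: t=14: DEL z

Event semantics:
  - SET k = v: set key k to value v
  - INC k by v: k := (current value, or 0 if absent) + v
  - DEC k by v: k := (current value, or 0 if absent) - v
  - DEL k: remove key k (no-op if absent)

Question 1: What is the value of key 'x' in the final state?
Answer: -4

Derivation:
Track key 'x' through all 6 events:
  event 1 (t=3: DEC z by 12): x unchanged
  event 2 (t=7: DEC z by 1): x unchanged
  event 3 (t=9: DEC x by 4): x (absent) -> -4
  event 4 (t=12: SET z = 26): x unchanged
  event 5 (t=13: DEC y by 7): x unchanged
  event 6 (t=14: DEL z): x unchanged
Final: x = -4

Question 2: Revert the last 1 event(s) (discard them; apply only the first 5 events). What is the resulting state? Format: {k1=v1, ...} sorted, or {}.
Answer: {x=-4, y=-7, z=26}

Derivation:
Keep first 5 events (discard last 1):
  after event 1 (t=3: DEC z by 12): {z=-12}
  after event 2 (t=7: DEC z by 1): {z=-13}
  after event 3 (t=9: DEC x by 4): {x=-4, z=-13}
  after event 4 (t=12: SET z = 26): {x=-4, z=26}
  after event 5 (t=13: DEC y by 7): {x=-4, y=-7, z=26}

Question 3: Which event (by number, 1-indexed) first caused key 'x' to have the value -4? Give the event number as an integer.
Looking for first event where x becomes -4:
  event 3: x (absent) -> -4  <-- first match

Answer: 3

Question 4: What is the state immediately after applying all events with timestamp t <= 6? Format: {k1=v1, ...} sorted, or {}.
Apply events with t <= 6 (1 events):
  after event 1 (t=3: DEC z by 12): {z=-12}

Answer: {z=-12}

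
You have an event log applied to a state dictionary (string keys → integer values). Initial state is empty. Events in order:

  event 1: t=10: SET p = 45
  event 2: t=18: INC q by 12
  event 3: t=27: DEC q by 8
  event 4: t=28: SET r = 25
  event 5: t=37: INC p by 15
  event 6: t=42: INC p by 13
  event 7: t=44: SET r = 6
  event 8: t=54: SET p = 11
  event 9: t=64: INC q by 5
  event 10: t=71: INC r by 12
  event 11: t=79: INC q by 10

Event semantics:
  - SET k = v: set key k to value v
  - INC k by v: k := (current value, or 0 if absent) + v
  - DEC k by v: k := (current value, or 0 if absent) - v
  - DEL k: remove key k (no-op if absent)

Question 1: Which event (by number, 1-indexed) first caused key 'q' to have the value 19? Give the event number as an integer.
Answer: 11

Derivation:
Looking for first event where q becomes 19:
  event 2: q = 12
  event 3: q = 4
  event 4: q = 4
  event 5: q = 4
  event 6: q = 4
  event 7: q = 4
  event 8: q = 4
  event 9: q = 9
  event 10: q = 9
  event 11: q 9 -> 19  <-- first match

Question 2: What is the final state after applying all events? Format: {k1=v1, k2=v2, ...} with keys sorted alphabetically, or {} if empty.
  after event 1 (t=10: SET p = 45): {p=45}
  after event 2 (t=18: INC q by 12): {p=45, q=12}
  after event 3 (t=27: DEC q by 8): {p=45, q=4}
  after event 4 (t=28: SET r = 25): {p=45, q=4, r=25}
  after event 5 (t=37: INC p by 15): {p=60, q=4, r=25}
  after event 6 (t=42: INC p by 13): {p=73, q=4, r=25}
  after event 7 (t=44: SET r = 6): {p=73, q=4, r=6}
  after event 8 (t=54: SET p = 11): {p=11, q=4, r=6}
  after event 9 (t=64: INC q by 5): {p=11, q=9, r=6}
  after event 10 (t=71: INC r by 12): {p=11, q=9, r=18}
  after event 11 (t=79: INC q by 10): {p=11, q=19, r=18}

Answer: {p=11, q=19, r=18}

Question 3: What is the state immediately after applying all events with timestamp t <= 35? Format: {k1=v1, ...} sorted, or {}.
Apply events with t <= 35 (4 events):
  after event 1 (t=10: SET p = 45): {p=45}
  after event 2 (t=18: INC q by 12): {p=45, q=12}
  after event 3 (t=27: DEC q by 8): {p=45, q=4}
  after event 4 (t=28: SET r = 25): {p=45, q=4, r=25}

Answer: {p=45, q=4, r=25}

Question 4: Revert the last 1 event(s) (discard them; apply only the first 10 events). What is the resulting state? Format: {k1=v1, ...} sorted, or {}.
Keep first 10 events (discard last 1):
  after event 1 (t=10: SET p = 45): {p=45}
  after event 2 (t=18: INC q by 12): {p=45, q=12}
  after event 3 (t=27: DEC q by 8): {p=45, q=4}
  after event 4 (t=28: SET r = 25): {p=45, q=4, r=25}
  after event 5 (t=37: INC p by 15): {p=60, q=4, r=25}
  after event 6 (t=42: INC p by 13): {p=73, q=4, r=25}
  after event 7 (t=44: SET r = 6): {p=73, q=4, r=6}
  after event 8 (t=54: SET p = 11): {p=11, q=4, r=6}
  after event 9 (t=64: INC q by 5): {p=11, q=9, r=6}
  after event 10 (t=71: INC r by 12): {p=11, q=9, r=18}

Answer: {p=11, q=9, r=18}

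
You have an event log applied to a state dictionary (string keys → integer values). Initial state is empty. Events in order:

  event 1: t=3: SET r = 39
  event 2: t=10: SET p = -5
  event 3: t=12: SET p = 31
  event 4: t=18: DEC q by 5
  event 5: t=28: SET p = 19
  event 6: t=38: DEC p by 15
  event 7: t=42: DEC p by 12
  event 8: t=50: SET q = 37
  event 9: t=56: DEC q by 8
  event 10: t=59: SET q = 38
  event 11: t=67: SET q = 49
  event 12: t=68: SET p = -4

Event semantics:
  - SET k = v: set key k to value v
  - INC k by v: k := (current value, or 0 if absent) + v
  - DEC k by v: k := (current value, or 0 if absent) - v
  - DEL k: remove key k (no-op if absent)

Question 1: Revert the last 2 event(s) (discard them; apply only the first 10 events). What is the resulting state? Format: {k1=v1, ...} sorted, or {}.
Keep first 10 events (discard last 2):
  after event 1 (t=3: SET r = 39): {r=39}
  after event 2 (t=10: SET p = -5): {p=-5, r=39}
  after event 3 (t=12: SET p = 31): {p=31, r=39}
  after event 4 (t=18: DEC q by 5): {p=31, q=-5, r=39}
  after event 5 (t=28: SET p = 19): {p=19, q=-5, r=39}
  after event 6 (t=38: DEC p by 15): {p=4, q=-5, r=39}
  after event 7 (t=42: DEC p by 12): {p=-8, q=-5, r=39}
  after event 8 (t=50: SET q = 37): {p=-8, q=37, r=39}
  after event 9 (t=56: DEC q by 8): {p=-8, q=29, r=39}
  after event 10 (t=59: SET q = 38): {p=-8, q=38, r=39}

Answer: {p=-8, q=38, r=39}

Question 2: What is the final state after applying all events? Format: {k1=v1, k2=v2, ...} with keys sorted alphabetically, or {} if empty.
  after event 1 (t=3: SET r = 39): {r=39}
  after event 2 (t=10: SET p = -5): {p=-5, r=39}
  after event 3 (t=12: SET p = 31): {p=31, r=39}
  after event 4 (t=18: DEC q by 5): {p=31, q=-5, r=39}
  after event 5 (t=28: SET p = 19): {p=19, q=-5, r=39}
  after event 6 (t=38: DEC p by 15): {p=4, q=-5, r=39}
  after event 7 (t=42: DEC p by 12): {p=-8, q=-5, r=39}
  after event 8 (t=50: SET q = 37): {p=-8, q=37, r=39}
  after event 9 (t=56: DEC q by 8): {p=-8, q=29, r=39}
  after event 10 (t=59: SET q = 38): {p=-8, q=38, r=39}
  after event 11 (t=67: SET q = 49): {p=-8, q=49, r=39}
  after event 12 (t=68: SET p = -4): {p=-4, q=49, r=39}

Answer: {p=-4, q=49, r=39}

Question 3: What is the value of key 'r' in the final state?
Track key 'r' through all 12 events:
  event 1 (t=3: SET r = 39): r (absent) -> 39
  event 2 (t=10: SET p = -5): r unchanged
  event 3 (t=12: SET p = 31): r unchanged
  event 4 (t=18: DEC q by 5): r unchanged
  event 5 (t=28: SET p = 19): r unchanged
  event 6 (t=38: DEC p by 15): r unchanged
  event 7 (t=42: DEC p by 12): r unchanged
  event 8 (t=50: SET q = 37): r unchanged
  event 9 (t=56: DEC q by 8): r unchanged
  event 10 (t=59: SET q = 38): r unchanged
  event 11 (t=67: SET q = 49): r unchanged
  event 12 (t=68: SET p = -4): r unchanged
Final: r = 39

Answer: 39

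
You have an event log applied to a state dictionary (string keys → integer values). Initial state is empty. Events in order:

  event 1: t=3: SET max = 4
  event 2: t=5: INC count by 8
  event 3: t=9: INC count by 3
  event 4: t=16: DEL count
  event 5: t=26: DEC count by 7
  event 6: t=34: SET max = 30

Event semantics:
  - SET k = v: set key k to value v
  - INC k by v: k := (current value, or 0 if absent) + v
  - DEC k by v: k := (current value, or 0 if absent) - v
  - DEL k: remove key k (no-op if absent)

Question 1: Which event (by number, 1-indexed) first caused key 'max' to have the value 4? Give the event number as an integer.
Looking for first event where max becomes 4:
  event 1: max (absent) -> 4  <-- first match

Answer: 1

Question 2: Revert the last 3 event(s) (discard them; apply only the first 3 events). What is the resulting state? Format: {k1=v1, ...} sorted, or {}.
Keep first 3 events (discard last 3):
  after event 1 (t=3: SET max = 4): {max=4}
  after event 2 (t=5: INC count by 8): {count=8, max=4}
  after event 3 (t=9: INC count by 3): {count=11, max=4}

Answer: {count=11, max=4}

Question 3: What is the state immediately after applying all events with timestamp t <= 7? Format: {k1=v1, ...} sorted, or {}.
Answer: {count=8, max=4}

Derivation:
Apply events with t <= 7 (2 events):
  after event 1 (t=3: SET max = 4): {max=4}
  after event 2 (t=5: INC count by 8): {count=8, max=4}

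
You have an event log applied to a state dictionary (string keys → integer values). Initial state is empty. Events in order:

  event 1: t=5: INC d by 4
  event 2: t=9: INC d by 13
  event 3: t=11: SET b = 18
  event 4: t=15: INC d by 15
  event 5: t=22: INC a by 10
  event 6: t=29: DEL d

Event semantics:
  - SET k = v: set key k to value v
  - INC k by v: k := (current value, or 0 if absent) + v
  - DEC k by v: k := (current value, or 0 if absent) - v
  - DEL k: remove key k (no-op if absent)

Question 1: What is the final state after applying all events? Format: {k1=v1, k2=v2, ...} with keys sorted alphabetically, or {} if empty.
  after event 1 (t=5: INC d by 4): {d=4}
  after event 2 (t=9: INC d by 13): {d=17}
  after event 3 (t=11: SET b = 18): {b=18, d=17}
  after event 4 (t=15: INC d by 15): {b=18, d=32}
  after event 5 (t=22: INC a by 10): {a=10, b=18, d=32}
  after event 6 (t=29: DEL d): {a=10, b=18}

Answer: {a=10, b=18}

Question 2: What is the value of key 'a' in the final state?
Answer: 10

Derivation:
Track key 'a' through all 6 events:
  event 1 (t=5: INC d by 4): a unchanged
  event 2 (t=9: INC d by 13): a unchanged
  event 3 (t=11: SET b = 18): a unchanged
  event 4 (t=15: INC d by 15): a unchanged
  event 5 (t=22: INC a by 10): a (absent) -> 10
  event 6 (t=29: DEL d): a unchanged
Final: a = 10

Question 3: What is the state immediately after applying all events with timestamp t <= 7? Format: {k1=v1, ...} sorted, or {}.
Apply events with t <= 7 (1 events):
  after event 1 (t=5: INC d by 4): {d=4}

Answer: {d=4}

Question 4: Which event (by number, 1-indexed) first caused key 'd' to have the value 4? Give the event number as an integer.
Answer: 1

Derivation:
Looking for first event where d becomes 4:
  event 1: d (absent) -> 4  <-- first match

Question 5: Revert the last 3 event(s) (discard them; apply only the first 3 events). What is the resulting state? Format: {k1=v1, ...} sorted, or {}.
Answer: {b=18, d=17}

Derivation:
Keep first 3 events (discard last 3):
  after event 1 (t=5: INC d by 4): {d=4}
  after event 2 (t=9: INC d by 13): {d=17}
  after event 3 (t=11: SET b = 18): {b=18, d=17}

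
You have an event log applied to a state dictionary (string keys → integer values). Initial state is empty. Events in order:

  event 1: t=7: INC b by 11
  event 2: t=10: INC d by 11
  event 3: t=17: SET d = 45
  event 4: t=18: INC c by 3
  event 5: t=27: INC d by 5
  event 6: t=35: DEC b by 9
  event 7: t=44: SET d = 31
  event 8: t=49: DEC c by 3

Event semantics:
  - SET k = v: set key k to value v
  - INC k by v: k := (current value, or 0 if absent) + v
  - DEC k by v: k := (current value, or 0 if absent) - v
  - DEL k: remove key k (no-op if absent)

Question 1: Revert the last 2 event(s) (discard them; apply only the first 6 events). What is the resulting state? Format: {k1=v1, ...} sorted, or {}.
Answer: {b=2, c=3, d=50}

Derivation:
Keep first 6 events (discard last 2):
  after event 1 (t=7: INC b by 11): {b=11}
  after event 2 (t=10: INC d by 11): {b=11, d=11}
  after event 3 (t=17: SET d = 45): {b=11, d=45}
  after event 4 (t=18: INC c by 3): {b=11, c=3, d=45}
  after event 5 (t=27: INC d by 5): {b=11, c=3, d=50}
  after event 6 (t=35: DEC b by 9): {b=2, c=3, d=50}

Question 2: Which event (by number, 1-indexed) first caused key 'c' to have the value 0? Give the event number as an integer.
Answer: 8

Derivation:
Looking for first event where c becomes 0:
  event 4: c = 3
  event 5: c = 3
  event 6: c = 3
  event 7: c = 3
  event 8: c 3 -> 0  <-- first match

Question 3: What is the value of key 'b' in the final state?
Track key 'b' through all 8 events:
  event 1 (t=7: INC b by 11): b (absent) -> 11
  event 2 (t=10: INC d by 11): b unchanged
  event 3 (t=17: SET d = 45): b unchanged
  event 4 (t=18: INC c by 3): b unchanged
  event 5 (t=27: INC d by 5): b unchanged
  event 6 (t=35: DEC b by 9): b 11 -> 2
  event 7 (t=44: SET d = 31): b unchanged
  event 8 (t=49: DEC c by 3): b unchanged
Final: b = 2

Answer: 2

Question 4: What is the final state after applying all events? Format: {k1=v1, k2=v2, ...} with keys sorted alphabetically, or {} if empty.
  after event 1 (t=7: INC b by 11): {b=11}
  after event 2 (t=10: INC d by 11): {b=11, d=11}
  after event 3 (t=17: SET d = 45): {b=11, d=45}
  after event 4 (t=18: INC c by 3): {b=11, c=3, d=45}
  after event 5 (t=27: INC d by 5): {b=11, c=3, d=50}
  after event 6 (t=35: DEC b by 9): {b=2, c=3, d=50}
  after event 7 (t=44: SET d = 31): {b=2, c=3, d=31}
  after event 8 (t=49: DEC c by 3): {b=2, c=0, d=31}

Answer: {b=2, c=0, d=31}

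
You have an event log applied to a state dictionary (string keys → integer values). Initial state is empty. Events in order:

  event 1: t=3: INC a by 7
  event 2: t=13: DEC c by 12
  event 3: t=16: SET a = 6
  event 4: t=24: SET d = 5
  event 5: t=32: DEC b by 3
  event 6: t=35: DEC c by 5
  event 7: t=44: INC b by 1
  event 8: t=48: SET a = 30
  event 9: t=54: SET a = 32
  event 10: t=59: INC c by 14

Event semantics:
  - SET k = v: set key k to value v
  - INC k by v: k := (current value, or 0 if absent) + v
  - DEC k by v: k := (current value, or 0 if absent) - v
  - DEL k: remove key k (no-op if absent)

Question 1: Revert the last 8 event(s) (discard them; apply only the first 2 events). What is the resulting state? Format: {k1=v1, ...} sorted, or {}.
Answer: {a=7, c=-12}

Derivation:
Keep first 2 events (discard last 8):
  after event 1 (t=3: INC a by 7): {a=7}
  after event 2 (t=13: DEC c by 12): {a=7, c=-12}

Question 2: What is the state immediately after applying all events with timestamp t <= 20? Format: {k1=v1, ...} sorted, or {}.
Apply events with t <= 20 (3 events):
  after event 1 (t=3: INC a by 7): {a=7}
  after event 2 (t=13: DEC c by 12): {a=7, c=-12}
  after event 3 (t=16: SET a = 6): {a=6, c=-12}

Answer: {a=6, c=-12}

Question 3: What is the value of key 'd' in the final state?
Answer: 5

Derivation:
Track key 'd' through all 10 events:
  event 1 (t=3: INC a by 7): d unchanged
  event 2 (t=13: DEC c by 12): d unchanged
  event 3 (t=16: SET a = 6): d unchanged
  event 4 (t=24: SET d = 5): d (absent) -> 5
  event 5 (t=32: DEC b by 3): d unchanged
  event 6 (t=35: DEC c by 5): d unchanged
  event 7 (t=44: INC b by 1): d unchanged
  event 8 (t=48: SET a = 30): d unchanged
  event 9 (t=54: SET a = 32): d unchanged
  event 10 (t=59: INC c by 14): d unchanged
Final: d = 5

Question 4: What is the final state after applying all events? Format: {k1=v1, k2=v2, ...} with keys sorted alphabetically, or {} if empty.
Answer: {a=32, b=-2, c=-3, d=5}

Derivation:
  after event 1 (t=3: INC a by 7): {a=7}
  after event 2 (t=13: DEC c by 12): {a=7, c=-12}
  after event 3 (t=16: SET a = 6): {a=6, c=-12}
  after event 4 (t=24: SET d = 5): {a=6, c=-12, d=5}
  after event 5 (t=32: DEC b by 3): {a=6, b=-3, c=-12, d=5}
  after event 6 (t=35: DEC c by 5): {a=6, b=-3, c=-17, d=5}
  after event 7 (t=44: INC b by 1): {a=6, b=-2, c=-17, d=5}
  after event 8 (t=48: SET a = 30): {a=30, b=-2, c=-17, d=5}
  after event 9 (t=54: SET a = 32): {a=32, b=-2, c=-17, d=5}
  after event 10 (t=59: INC c by 14): {a=32, b=-2, c=-3, d=5}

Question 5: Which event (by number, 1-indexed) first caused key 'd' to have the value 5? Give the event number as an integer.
Answer: 4

Derivation:
Looking for first event where d becomes 5:
  event 4: d (absent) -> 5  <-- first match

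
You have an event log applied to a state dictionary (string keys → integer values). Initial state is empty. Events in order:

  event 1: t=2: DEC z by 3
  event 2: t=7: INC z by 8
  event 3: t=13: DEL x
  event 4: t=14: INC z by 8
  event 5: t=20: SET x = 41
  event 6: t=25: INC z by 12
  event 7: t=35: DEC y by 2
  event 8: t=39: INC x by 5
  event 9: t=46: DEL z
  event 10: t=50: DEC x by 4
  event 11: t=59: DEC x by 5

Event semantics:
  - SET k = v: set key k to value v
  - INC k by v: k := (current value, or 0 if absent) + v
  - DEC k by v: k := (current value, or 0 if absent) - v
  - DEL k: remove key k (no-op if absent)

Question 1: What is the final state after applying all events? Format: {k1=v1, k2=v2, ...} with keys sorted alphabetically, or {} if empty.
Answer: {x=37, y=-2}

Derivation:
  after event 1 (t=2: DEC z by 3): {z=-3}
  after event 2 (t=7: INC z by 8): {z=5}
  after event 3 (t=13: DEL x): {z=5}
  after event 4 (t=14: INC z by 8): {z=13}
  after event 5 (t=20: SET x = 41): {x=41, z=13}
  after event 6 (t=25: INC z by 12): {x=41, z=25}
  after event 7 (t=35: DEC y by 2): {x=41, y=-2, z=25}
  after event 8 (t=39: INC x by 5): {x=46, y=-2, z=25}
  after event 9 (t=46: DEL z): {x=46, y=-2}
  after event 10 (t=50: DEC x by 4): {x=42, y=-2}
  after event 11 (t=59: DEC x by 5): {x=37, y=-2}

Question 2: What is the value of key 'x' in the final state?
Track key 'x' through all 11 events:
  event 1 (t=2: DEC z by 3): x unchanged
  event 2 (t=7: INC z by 8): x unchanged
  event 3 (t=13: DEL x): x (absent) -> (absent)
  event 4 (t=14: INC z by 8): x unchanged
  event 5 (t=20: SET x = 41): x (absent) -> 41
  event 6 (t=25: INC z by 12): x unchanged
  event 7 (t=35: DEC y by 2): x unchanged
  event 8 (t=39: INC x by 5): x 41 -> 46
  event 9 (t=46: DEL z): x unchanged
  event 10 (t=50: DEC x by 4): x 46 -> 42
  event 11 (t=59: DEC x by 5): x 42 -> 37
Final: x = 37

Answer: 37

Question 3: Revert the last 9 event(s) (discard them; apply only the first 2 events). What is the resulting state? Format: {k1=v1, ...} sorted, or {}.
Answer: {z=5}

Derivation:
Keep first 2 events (discard last 9):
  after event 1 (t=2: DEC z by 3): {z=-3}
  after event 2 (t=7: INC z by 8): {z=5}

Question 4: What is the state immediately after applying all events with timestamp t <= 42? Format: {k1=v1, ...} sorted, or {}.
Answer: {x=46, y=-2, z=25}

Derivation:
Apply events with t <= 42 (8 events):
  after event 1 (t=2: DEC z by 3): {z=-3}
  after event 2 (t=7: INC z by 8): {z=5}
  after event 3 (t=13: DEL x): {z=5}
  after event 4 (t=14: INC z by 8): {z=13}
  after event 5 (t=20: SET x = 41): {x=41, z=13}
  after event 6 (t=25: INC z by 12): {x=41, z=25}
  after event 7 (t=35: DEC y by 2): {x=41, y=-2, z=25}
  after event 8 (t=39: INC x by 5): {x=46, y=-2, z=25}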